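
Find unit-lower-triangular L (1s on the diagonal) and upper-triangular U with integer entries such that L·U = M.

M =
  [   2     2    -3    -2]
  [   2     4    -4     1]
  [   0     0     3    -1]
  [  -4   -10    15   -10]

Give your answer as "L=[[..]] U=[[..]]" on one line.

  row1 -= 1·row0 → [0,2,-1,3]
  row2 -= 0·row0 → [0,0,3,-1]
  row3 -= -2·row0 → [0,-6,9,-14]
  row2 -= 0·row1 → [0,0,3,-1]
  row3 -= -3·row1 → [0,0,6,-5]
  row3 -= 2·row2 → [0,0,0,-3]

L=[[1,0,0,0],[1,1,0,0],[0,0,1,0],[-2,-3,2,1]] U=[[2,2,-3,-2],[0,2,-1,3],[0,0,3,-1],[0,0,0,-3]]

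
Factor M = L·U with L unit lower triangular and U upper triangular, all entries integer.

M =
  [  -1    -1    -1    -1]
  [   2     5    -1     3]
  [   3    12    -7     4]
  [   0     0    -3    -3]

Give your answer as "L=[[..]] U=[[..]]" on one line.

L=[[1,0,0,0],[-2,1,0,0],[-3,3,1,0],[0,0,3,1]] U=[[-1,-1,-1,-1],[0,3,-3,1],[0,0,-1,-2],[0,0,0,3]]

  row1 -= -2·row0 → [0,3,-3,1]
  row2 -= -3·row0 → [0,9,-10,1]
  row3 -= 0·row0 → [0,0,-3,-3]
  row2 -= 3·row1 → [0,0,-1,-2]
  row3 -= 0·row1 → [0,0,-3,-3]
  row3 -= 3·row2 → [0,0,0,3]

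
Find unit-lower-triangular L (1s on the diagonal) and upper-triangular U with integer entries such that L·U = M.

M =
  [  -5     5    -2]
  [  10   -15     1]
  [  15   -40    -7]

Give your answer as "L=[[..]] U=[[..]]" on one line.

L=[[1,0,0],[-2,1,0],[-3,5,1]] U=[[-5,5,-2],[0,-5,-3],[0,0,2]]

  row1 -= -2·row0 → [0,-5,-3]
  row2 -= -3·row0 → [0,-25,-13]
  row2 -= 5·row1 → [0,0,2]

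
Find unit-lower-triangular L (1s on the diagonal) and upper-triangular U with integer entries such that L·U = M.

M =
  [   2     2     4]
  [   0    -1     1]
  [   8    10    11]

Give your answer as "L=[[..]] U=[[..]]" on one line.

  R1 -= 0·R0 → [0,-1,1]
  R2 -= 4·R0 → [0,2,-5]
  R2 -= -2·R1 → [0,0,-3]

L=[[1,0,0],[0,1,0],[4,-2,1]] U=[[2,2,4],[0,-1,1],[0,0,-3]]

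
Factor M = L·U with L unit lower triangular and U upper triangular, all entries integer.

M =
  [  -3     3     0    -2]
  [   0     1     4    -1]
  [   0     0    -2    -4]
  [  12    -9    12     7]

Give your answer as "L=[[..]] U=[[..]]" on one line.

L=[[1,0,0,0],[0,1,0,0],[0,0,1,0],[-4,3,0,1]] U=[[-3,3,0,-2],[0,1,4,-1],[0,0,-2,-4],[0,0,0,2]]

  row1 -= 0·row0 → [0,1,4,-1]
  row2 -= 0·row0 → [0,0,-2,-4]
  row3 -= -4·row0 → [0,3,12,-1]
  row2 -= 0·row1 → [0,0,-2,-4]
  row3 -= 3·row1 → [0,0,0,2]
  row3 -= 0·row2 → [0,0,0,2]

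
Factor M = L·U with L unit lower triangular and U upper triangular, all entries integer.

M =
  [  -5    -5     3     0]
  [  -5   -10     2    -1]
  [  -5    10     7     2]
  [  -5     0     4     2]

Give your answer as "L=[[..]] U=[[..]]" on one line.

L=[[1,0,0,0],[1,1,0,0],[1,-3,1,0],[1,-1,0,1]] U=[[-5,-5,3,0],[0,-5,-1,-1],[0,0,1,-1],[0,0,0,1]]

  r1 -= 1·r0 → [0,-5,-1,-1]
  r2 -= 1·r0 → [0,15,4,2]
  r3 -= 1·r0 → [0,5,1,2]
  r2 -= -3·r1 → [0,0,1,-1]
  r3 -= -1·r1 → [0,0,0,1]
  r3 -= 0·r2 → [0,0,0,1]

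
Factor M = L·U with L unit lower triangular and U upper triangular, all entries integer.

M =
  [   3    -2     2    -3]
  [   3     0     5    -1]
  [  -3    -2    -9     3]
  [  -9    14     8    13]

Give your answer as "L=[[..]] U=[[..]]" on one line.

  row1 -= 1·row0 → [0,2,3,2]
  row2 -= -1·row0 → [0,-4,-7,0]
  row3 -= -3·row0 → [0,8,14,4]
  row2 -= -2·row1 → [0,0,-1,4]
  row3 -= 4·row1 → [0,0,2,-4]
  row3 -= -2·row2 → [0,0,0,4]

L=[[1,0,0,0],[1,1,0,0],[-1,-2,1,0],[-3,4,-2,1]] U=[[3,-2,2,-3],[0,2,3,2],[0,0,-1,4],[0,0,0,4]]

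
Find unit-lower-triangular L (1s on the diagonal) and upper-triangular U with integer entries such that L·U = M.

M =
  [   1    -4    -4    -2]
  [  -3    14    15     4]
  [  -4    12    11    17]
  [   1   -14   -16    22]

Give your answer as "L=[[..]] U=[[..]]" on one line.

L=[[1,0,0,0],[-3,1,0,0],[-4,-2,1,0],[1,-5,3,1]] U=[[1,-4,-4,-2],[0,2,3,-2],[0,0,1,5],[0,0,0,-1]]

  row1 -= -3·row0 → [0,2,3,-2]
  row2 -= -4·row0 → [0,-4,-5,9]
  row3 -= 1·row0 → [0,-10,-12,24]
  row2 -= -2·row1 → [0,0,1,5]
  row3 -= -5·row1 → [0,0,3,14]
  row3 -= 3·row2 → [0,0,0,-1]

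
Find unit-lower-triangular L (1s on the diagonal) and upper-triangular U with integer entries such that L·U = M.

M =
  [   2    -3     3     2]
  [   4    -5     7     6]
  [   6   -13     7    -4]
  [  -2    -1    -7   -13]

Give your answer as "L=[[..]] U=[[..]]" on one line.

  R1 -= 2·R0 → [0,1,1,2]
  R2 -= 3·R0 → [0,-4,-2,-10]
  R3 -= -1·R0 → [0,-4,-4,-11]
  R2 -= -4·R1 → [0,0,2,-2]
  R3 -= -4·R1 → [0,0,0,-3]
  R3 -= 0·R2 → [0,0,0,-3]

L=[[1,0,0,0],[2,1,0,0],[3,-4,1,0],[-1,-4,0,1]] U=[[2,-3,3,2],[0,1,1,2],[0,0,2,-2],[0,0,0,-3]]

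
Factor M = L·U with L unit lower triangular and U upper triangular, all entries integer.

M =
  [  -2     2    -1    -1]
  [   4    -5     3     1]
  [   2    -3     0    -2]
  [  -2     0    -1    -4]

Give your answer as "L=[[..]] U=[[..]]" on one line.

L=[[1,0,0,0],[-2,1,0,0],[-1,1,1,0],[1,2,1,1]] U=[[-2,2,-1,-1],[0,-1,1,-1],[0,0,-2,-2],[0,0,0,1]]

  row1 -= -2·row0 → [0,-1,1,-1]
  row2 -= -1·row0 → [0,-1,-1,-3]
  row3 -= 1·row0 → [0,-2,0,-3]
  row2 -= 1·row1 → [0,0,-2,-2]
  row3 -= 2·row1 → [0,0,-2,-1]
  row3 -= 1·row2 → [0,0,0,1]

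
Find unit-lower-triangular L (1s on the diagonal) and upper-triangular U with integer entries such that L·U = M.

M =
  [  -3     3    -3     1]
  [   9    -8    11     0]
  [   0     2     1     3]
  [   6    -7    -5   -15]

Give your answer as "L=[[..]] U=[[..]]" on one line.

L=[[1,0,0,0],[-3,1,0,0],[0,2,1,0],[-2,-1,3,1]] U=[[-3,3,-3,1],[0,1,2,3],[0,0,-3,-3],[0,0,0,-1]]

  r1 -= -3·r0 → [0,1,2,3]
  r2 -= 0·r0 → [0,2,1,3]
  r3 -= -2·r0 → [0,-1,-11,-13]
  r2 -= 2·r1 → [0,0,-3,-3]
  r3 -= -1·r1 → [0,0,-9,-10]
  r3 -= 3·r2 → [0,0,0,-1]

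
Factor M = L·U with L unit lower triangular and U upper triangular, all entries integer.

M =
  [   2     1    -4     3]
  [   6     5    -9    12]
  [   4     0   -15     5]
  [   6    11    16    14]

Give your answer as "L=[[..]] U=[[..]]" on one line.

  row1 -= 3·row0 → [0,2,3,3]
  row2 -= 2·row0 → [0,-2,-7,-1]
  row3 -= 3·row0 → [0,8,28,5]
  row2 -= -1·row1 → [0,0,-4,2]
  row3 -= 4·row1 → [0,0,16,-7]
  row3 -= -4·row2 → [0,0,0,1]

L=[[1,0,0,0],[3,1,0,0],[2,-1,1,0],[3,4,-4,1]] U=[[2,1,-4,3],[0,2,3,3],[0,0,-4,2],[0,0,0,1]]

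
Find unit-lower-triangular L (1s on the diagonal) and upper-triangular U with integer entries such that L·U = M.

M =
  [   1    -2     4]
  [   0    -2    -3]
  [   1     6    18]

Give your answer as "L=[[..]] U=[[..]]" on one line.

L=[[1,0,0],[0,1,0],[1,-4,1]] U=[[1,-2,4],[0,-2,-3],[0,0,2]]

  r1 -= 0·r0 → [0,-2,-3]
  r2 -= 1·r0 → [0,8,14]
  r2 -= -4·r1 → [0,0,2]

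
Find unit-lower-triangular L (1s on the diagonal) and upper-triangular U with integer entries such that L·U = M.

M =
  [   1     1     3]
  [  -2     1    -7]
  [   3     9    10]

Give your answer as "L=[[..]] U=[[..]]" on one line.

  r1 -= -2·r0 → [0,3,-1]
  r2 -= 3·r0 → [0,6,1]
  r2 -= 2·r1 → [0,0,3]

L=[[1,0,0],[-2,1,0],[3,2,1]] U=[[1,1,3],[0,3,-1],[0,0,3]]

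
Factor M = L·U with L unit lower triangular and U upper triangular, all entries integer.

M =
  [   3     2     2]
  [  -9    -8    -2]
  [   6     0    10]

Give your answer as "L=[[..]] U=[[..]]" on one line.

  R1 -= -3·R0 → [0,-2,4]
  R2 -= 2·R0 → [0,-4,6]
  R2 -= 2·R1 → [0,0,-2]

L=[[1,0,0],[-3,1,0],[2,2,1]] U=[[3,2,2],[0,-2,4],[0,0,-2]]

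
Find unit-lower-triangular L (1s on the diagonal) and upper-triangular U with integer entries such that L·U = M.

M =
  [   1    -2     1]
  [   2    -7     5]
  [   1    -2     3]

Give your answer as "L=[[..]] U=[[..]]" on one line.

  R1 -= 2·R0 → [0,-3,3]
  R2 -= 1·R0 → [0,0,2]
  R2 -= 0·R1 → [0,0,2]

L=[[1,0,0],[2,1,0],[1,0,1]] U=[[1,-2,1],[0,-3,3],[0,0,2]]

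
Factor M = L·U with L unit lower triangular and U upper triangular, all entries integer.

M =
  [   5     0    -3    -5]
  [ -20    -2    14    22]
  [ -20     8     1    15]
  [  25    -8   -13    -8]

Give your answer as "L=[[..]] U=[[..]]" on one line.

L=[[1,0,0,0],[-4,1,0,0],[-4,-4,1,0],[5,4,2,1]] U=[[5,0,-3,-5],[0,-2,2,2],[0,0,-3,3],[0,0,0,3]]

  R1 -= -4·R0 → [0,-2,2,2]
  R2 -= -4·R0 → [0,8,-11,-5]
  R3 -= 5·R0 → [0,-8,2,17]
  R2 -= -4·R1 → [0,0,-3,3]
  R3 -= 4·R1 → [0,0,-6,9]
  R3 -= 2·R2 → [0,0,0,3]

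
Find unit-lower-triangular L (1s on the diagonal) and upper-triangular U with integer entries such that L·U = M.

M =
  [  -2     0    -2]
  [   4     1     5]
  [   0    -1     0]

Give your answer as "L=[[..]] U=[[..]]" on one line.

L=[[1,0,0],[-2,1,0],[0,-1,1]] U=[[-2,0,-2],[0,1,1],[0,0,1]]

  row1 -= -2·row0 → [0,1,1]
  row2 -= 0·row0 → [0,-1,0]
  row2 -= -1·row1 → [0,0,1]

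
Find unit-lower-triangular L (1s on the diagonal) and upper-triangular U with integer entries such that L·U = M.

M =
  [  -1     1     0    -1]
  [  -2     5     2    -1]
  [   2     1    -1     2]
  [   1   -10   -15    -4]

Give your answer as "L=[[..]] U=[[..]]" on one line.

L=[[1,0,0,0],[2,1,0,0],[-2,1,1,0],[-1,-3,3,1]] U=[[-1,1,0,-1],[0,3,2,1],[0,0,-3,-1],[0,0,0,1]]

  r1 -= 2·r0 → [0,3,2,1]
  r2 -= -2·r0 → [0,3,-1,0]
  r3 -= -1·r0 → [0,-9,-15,-5]
  r2 -= 1·r1 → [0,0,-3,-1]
  r3 -= -3·r1 → [0,0,-9,-2]
  r3 -= 3·r2 → [0,0,0,1]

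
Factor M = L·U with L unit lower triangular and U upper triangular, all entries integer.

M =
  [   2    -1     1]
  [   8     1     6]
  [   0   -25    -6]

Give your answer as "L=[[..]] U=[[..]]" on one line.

  r1 -= 4·r0 → [0,5,2]
  r2 -= 0·r0 → [0,-25,-6]
  r2 -= -5·r1 → [0,0,4]

L=[[1,0,0],[4,1,0],[0,-5,1]] U=[[2,-1,1],[0,5,2],[0,0,4]]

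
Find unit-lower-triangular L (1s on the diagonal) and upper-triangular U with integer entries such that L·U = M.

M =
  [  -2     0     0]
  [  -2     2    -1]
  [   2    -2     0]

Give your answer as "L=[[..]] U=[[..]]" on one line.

L=[[1,0,0],[1,1,0],[-1,-1,1]] U=[[-2,0,0],[0,2,-1],[0,0,-1]]

  row1 -= 1·row0 → [0,2,-1]
  row2 -= -1·row0 → [0,-2,0]
  row2 -= -1·row1 → [0,0,-1]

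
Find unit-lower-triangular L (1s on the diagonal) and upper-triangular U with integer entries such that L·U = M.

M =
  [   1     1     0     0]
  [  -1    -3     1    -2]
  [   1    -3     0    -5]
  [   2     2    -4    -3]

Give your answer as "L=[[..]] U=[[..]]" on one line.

  R1 -= -1·R0 → [0,-2,1,-2]
  R2 -= 1·R0 → [0,-4,0,-5]
  R3 -= 2·R0 → [0,0,-4,-3]
  R2 -= 2·R1 → [0,0,-2,-1]
  R3 -= 0·R1 → [0,0,-4,-3]
  R3 -= 2·R2 → [0,0,0,-1]

L=[[1,0,0,0],[-1,1,0,0],[1,2,1,0],[2,0,2,1]] U=[[1,1,0,0],[0,-2,1,-2],[0,0,-2,-1],[0,0,0,-1]]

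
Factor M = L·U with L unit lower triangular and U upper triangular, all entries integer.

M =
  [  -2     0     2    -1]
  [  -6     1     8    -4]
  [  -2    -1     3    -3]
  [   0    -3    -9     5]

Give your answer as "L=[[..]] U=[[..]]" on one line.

  R1 -= 3·R0 → [0,1,2,-1]
  R2 -= 1·R0 → [0,-1,1,-2]
  R3 -= 0·R0 → [0,-3,-9,5]
  R2 -= -1·R1 → [0,0,3,-3]
  R3 -= -3·R1 → [0,0,-3,2]
  R3 -= -1·R2 → [0,0,0,-1]

L=[[1,0,0,0],[3,1,0,0],[1,-1,1,0],[0,-3,-1,1]] U=[[-2,0,2,-1],[0,1,2,-1],[0,0,3,-3],[0,0,0,-1]]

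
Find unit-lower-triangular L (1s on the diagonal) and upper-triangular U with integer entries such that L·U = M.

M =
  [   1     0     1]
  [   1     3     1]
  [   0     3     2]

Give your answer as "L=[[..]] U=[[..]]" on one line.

L=[[1,0,0],[1,1,0],[0,1,1]] U=[[1,0,1],[0,3,0],[0,0,2]]

  row1 -= 1·row0 → [0,3,0]
  row2 -= 0·row0 → [0,3,2]
  row2 -= 1·row1 → [0,0,2]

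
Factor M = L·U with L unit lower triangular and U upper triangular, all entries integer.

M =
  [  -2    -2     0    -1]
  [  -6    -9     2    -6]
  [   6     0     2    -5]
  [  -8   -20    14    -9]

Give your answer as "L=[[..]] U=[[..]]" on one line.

L=[[1,0,0,0],[3,1,0,0],[-3,2,1,0],[4,4,-3,1]] U=[[-2,-2,0,-1],[0,-3,2,-3],[0,0,-2,-2],[0,0,0,1]]

  R1 -= 3·R0 → [0,-3,2,-3]
  R2 -= -3·R0 → [0,-6,2,-8]
  R3 -= 4·R0 → [0,-12,14,-5]
  R2 -= 2·R1 → [0,0,-2,-2]
  R3 -= 4·R1 → [0,0,6,7]
  R3 -= -3·R2 → [0,0,0,1]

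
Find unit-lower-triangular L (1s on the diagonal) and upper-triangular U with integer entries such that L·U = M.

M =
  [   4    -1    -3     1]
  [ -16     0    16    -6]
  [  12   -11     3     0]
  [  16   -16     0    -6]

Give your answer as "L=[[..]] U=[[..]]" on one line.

  row1 -= -4·row0 → [0,-4,4,-2]
  row2 -= 3·row0 → [0,-8,12,-3]
  row3 -= 4·row0 → [0,-12,12,-10]
  row2 -= 2·row1 → [0,0,4,1]
  row3 -= 3·row1 → [0,0,0,-4]
  row3 -= 0·row2 → [0,0,0,-4]

L=[[1,0,0,0],[-4,1,0,0],[3,2,1,0],[4,3,0,1]] U=[[4,-1,-3,1],[0,-4,4,-2],[0,0,4,1],[0,0,0,-4]]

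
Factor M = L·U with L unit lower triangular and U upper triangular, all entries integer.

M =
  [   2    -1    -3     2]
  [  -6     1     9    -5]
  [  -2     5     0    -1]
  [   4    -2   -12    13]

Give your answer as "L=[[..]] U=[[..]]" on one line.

L=[[1,0,0,0],[-3,1,0,0],[-1,-2,1,0],[2,0,2,1]] U=[[2,-1,-3,2],[0,-2,0,1],[0,0,-3,3],[0,0,0,3]]

  row1 -= -3·row0 → [0,-2,0,1]
  row2 -= -1·row0 → [0,4,-3,1]
  row3 -= 2·row0 → [0,0,-6,9]
  row2 -= -2·row1 → [0,0,-3,3]
  row3 -= 0·row1 → [0,0,-6,9]
  row3 -= 2·row2 → [0,0,0,3]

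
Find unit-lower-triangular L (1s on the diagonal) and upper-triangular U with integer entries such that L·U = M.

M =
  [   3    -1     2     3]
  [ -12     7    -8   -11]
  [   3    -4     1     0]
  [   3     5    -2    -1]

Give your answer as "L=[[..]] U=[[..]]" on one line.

L=[[1,0,0,0],[-4,1,0,0],[1,-1,1,0],[1,2,4,1]] U=[[3,-1,2,3],[0,3,0,1],[0,0,-1,-2],[0,0,0,2]]

  r1 -= -4·r0 → [0,3,0,1]
  r2 -= 1·r0 → [0,-3,-1,-3]
  r3 -= 1·r0 → [0,6,-4,-4]
  r2 -= -1·r1 → [0,0,-1,-2]
  r3 -= 2·r1 → [0,0,-4,-6]
  r3 -= 4·r2 → [0,0,0,2]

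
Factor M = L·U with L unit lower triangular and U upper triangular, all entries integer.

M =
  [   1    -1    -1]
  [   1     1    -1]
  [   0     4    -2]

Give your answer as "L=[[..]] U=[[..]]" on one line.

L=[[1,0,0],[1,1,0],[0,2,1]] U=[[1,-1,-1],[0,2,0],[0,0,-2]]

  row1 -= 1·row0 → [0,2,0]
  row2 -= 0·row0 → [0,4,-2]
  row2 -= 2·row1 → [0,0,-2]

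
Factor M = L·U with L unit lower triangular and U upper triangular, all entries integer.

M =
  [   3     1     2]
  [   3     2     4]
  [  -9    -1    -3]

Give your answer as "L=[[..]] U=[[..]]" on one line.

L=[[1,0,0],[1,1,0],[-3,2,1]] U=[[3,1,2],[0,1,2],[0,0,-1]]

  row1 -= 1·row0 → [0,1,2]
  row2 -= -3·row0 → [0,2,3]
  row2 -= 2·row1 → [0,0,-1]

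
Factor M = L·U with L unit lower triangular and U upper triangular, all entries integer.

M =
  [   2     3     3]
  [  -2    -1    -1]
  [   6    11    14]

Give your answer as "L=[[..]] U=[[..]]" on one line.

L=[[1,0,0],[-1,1,0],[3,1,1]] U=[[2,3,3],[0,2,2],[0,0,3]]

  R1 -= -1·R0 → [0,2,2]
  R2 -= 3·R0 → [0,2,5]
  R2 -= 1·R1 → [0,0,3]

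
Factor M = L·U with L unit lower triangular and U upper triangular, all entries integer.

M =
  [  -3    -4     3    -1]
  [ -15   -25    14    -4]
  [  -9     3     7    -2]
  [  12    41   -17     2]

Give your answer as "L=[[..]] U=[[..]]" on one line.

L=[[1,0,0,0],[5,1,0,0],[3,-3,1,0],[-4,-5,2,1]] U=[[-3,-4,3,-1],[0,-5,-1,1],[0,0,-5,4],[0,0,0,-5]]

  R1 -= 5·R0 → [0,-5,-1,1]
  R2 -= 3·R0 → [0,15,-2,1]
  R3 -= -4·R0 → [0,25,-5,-2]
  R2 -= -3·R1 → [0,0,-5,4]
  R3 -= -5·R1 → [0,0,-10,3]
  R3 -= 2·R2 → [0,0,0,-5]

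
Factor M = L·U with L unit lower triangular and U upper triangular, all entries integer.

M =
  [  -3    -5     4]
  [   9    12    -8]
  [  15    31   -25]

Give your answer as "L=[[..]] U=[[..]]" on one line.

L=[[1,0,0],[-3,1,0],[-5,-2,1]] U=[[-3,-5,4],[0,-3,4],[0,0,3]]

  row1 -= -3·row0 → [0,-3,4]
  row2 -= -5·row0 → [0,6,-5]
  row2 -= -2·row1 → [0,0,3]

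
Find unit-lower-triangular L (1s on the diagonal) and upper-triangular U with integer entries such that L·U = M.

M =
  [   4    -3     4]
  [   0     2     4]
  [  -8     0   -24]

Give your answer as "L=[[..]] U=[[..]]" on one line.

L=[[1,0,0],[0,1,0],[-2,-3,1]] U=[[4,-3,4],[0,2,4],[0,0,-4]]

  r1 -= 0·r0 → [0,2,4]
  r2 -= -2·r0 → [0,-6,-16]
  r2 -= -3·r1 → [0,0,-4]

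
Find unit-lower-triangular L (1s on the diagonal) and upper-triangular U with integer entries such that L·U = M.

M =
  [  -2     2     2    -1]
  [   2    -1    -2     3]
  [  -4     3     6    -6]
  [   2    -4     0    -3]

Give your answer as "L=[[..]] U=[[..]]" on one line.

  r1 -= -1·r0 → [0,1,0,2]
  r2 -= 2·r0 → [0,-1,2,-4]
  r3 -= -1·r0 → [0,-2,2,-4]
  r2 -= -1·r1 → [0,0,2,-2]
  r3 -= -2·r1 → [0,0,2,0]
  r3 -= 1·r2 → [0,0,0,2]

L=[[1,0,0,0],[-1,1,0,0],[2,-1,1,0],[-1,-2,1,1]] U=[[-2,2,2,-1],[0,1,0,2],[0,0,2,-2],[0,0,0,2]]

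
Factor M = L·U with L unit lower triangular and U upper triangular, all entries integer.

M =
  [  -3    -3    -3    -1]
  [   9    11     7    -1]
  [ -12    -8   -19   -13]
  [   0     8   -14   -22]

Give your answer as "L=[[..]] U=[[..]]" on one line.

L=[[1,0,0,0],[-3,1,0,0],[4,2,1,0],[0,4,2,1]] U=[[-3,-3,-3,-1],[0,2,-2,-4],[0,0,-3,-1],[0,0,0,-4]]

  r1 -= -3·r0 → [0,2,-2,-4]
  r2 -= 4·r0 → [0,4,-7,-9]
  r3 -= 0·r0 → [0,8,-14,-22]
  r2 -= 2·r1 → [0,0,-3,-1]
  r3 -= 4·r1 → [0,0,-6,-6]
  r3 -= 2·r2 → [0,0,0,-4]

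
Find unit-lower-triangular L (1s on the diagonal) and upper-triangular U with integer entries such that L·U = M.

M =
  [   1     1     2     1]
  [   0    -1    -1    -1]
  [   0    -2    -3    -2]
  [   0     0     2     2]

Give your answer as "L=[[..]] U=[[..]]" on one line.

L=[[1,0,0,0],[0,1,0,0],[0,2,1,0],[0,0,-2,1]] U=[[1,1,2,1],[0,-1,-1,-1],[0,0,-1,0],[0,0,0,2]]

  row1 -= 0·row0 → [0,-1,-1,-1]
  row2 -= 0·row0 → [0,-2,-3,-2]
  row3 -= 0·row0 → [0,0,2,2]
  row2 -= 2·row1 → [0,0,-1,0]
  row3 -= 0·row1 → [0,0,2,2]
  row3 -= -2·row2 → [0,0,0,2]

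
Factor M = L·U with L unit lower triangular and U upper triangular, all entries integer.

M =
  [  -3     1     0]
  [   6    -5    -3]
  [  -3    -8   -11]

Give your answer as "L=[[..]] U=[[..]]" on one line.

  r1 -= -2·r0 → [0,-3,-3]
  r2 -= 1·r0 → [0,-9,-11]
  r2 -= 3·r1 → [0,0,-2]

L=[[1,0,0],[-2,1,0],[1,3,1]] U=[[-3,1,0],[0,-3,-3],[0,0,-2]]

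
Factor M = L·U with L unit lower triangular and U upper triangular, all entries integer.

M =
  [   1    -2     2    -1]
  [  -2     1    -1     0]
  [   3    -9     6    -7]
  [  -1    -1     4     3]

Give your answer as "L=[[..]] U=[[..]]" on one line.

  r1 -= -2·r0 → [0,-3,3,-2]
  r2 -= 3·r0 → [0,-3,0,-4]
  r3 -= -1·r0 → [0,-3,6,2]
  r2 -= 1·r1 → [0,0,-3,-2]
  r3 -= 1·r1 → [0,0,3,4]
  r3 -= -1·r2 → [0,0,0,2]

L=[[1,0,0,0],[-2,1,0,0],[3,1,1,0],[-1,1,-1,1]] U=[[1,-2,2,-1],[0,-3,3,-2],[0,0,-3,-2],[0,0,0,2]]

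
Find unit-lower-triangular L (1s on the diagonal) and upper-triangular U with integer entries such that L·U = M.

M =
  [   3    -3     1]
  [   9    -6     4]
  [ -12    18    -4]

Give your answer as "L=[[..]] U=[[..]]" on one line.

  R1 -= 3·R0 → [0,3,1]
  R2 -= -4·R0 → [0,6,0]
  R2 -= 2·R1 → [0,0,-2]

L=[[1,0,0],[3,1,0],[-4,2,1]] U=[[3,-3,1],[0,3,1],[0,0,-2]]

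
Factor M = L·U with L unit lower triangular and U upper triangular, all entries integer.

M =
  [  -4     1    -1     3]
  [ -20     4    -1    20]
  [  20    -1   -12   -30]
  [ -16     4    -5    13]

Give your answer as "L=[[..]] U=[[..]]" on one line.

L=[[1,0,0,0],[5,1,0,0],[-5,-4,1,0],[4,0,1,1]] U=[[-4,1,-1,3],[0,-1,4,5],[0,0,-1,5],[0,0,0,-4]]

  r1 -= 5·r0 → [0,-1,4,5]
  r2 -= -5·r0 → [0,4,-17,-15]
  r3 -= 4·r0 → [0,0,-1,1]
  r2 -= -4·r1 → [0,0,-1,5]
  r3 -= 0·r1 → [0,0,-1,1]
  r3 -= 1·r2 → [0,0,0,-4]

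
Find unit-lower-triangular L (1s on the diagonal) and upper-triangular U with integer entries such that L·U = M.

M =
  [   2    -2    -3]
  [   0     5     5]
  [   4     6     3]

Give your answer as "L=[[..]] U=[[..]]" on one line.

L=[[1,0,0],[0,1,0],[2,2,1]] U=[[2,-2,-3],[0,5,5],[0,0,-1]]

  R1 -= 0·R0 → [0,5,5]
  R2 -= 2·R0 → [0,10,9]
  R2 -= 2·R1 → [0,0,-1]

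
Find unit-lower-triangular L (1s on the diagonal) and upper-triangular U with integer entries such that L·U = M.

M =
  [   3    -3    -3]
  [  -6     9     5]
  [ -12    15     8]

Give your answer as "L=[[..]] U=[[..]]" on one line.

  row1 -= -2·row0 → [0,3,-1]
  row2 -= -4·row0 → [0,3,-4]
  row2 -= 1·row1 → [0,0,-3]

L=[[1,0,0],[-2,1,0],[-4,1,1]] U=[[3,-3,-3],[0,3,-1],[0,0,-3]]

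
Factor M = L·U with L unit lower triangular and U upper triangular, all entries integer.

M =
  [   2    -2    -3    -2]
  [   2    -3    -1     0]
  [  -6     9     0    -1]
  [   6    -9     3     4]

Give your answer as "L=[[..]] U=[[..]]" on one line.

  R1 -= 1·R0 → [0,-1,2,2]
  R2 -= -3·R0 → [0,3,-9,-7]
  R3 -= 3·R0 → [0,-3,12,10]
  R2 -= -3·R1 → [0,0,-3,-1]
  R3 -= 3·R1 → [0,0,6,4]
  R3 -= -2·R2 → [0,0,0,2]

L=[[1,0,0,0],[1,1,0,0],[-3,-3,1,0],[3,3,-2,1]] U=[[2,-2,-3,-2],[0,-1,2,2],[0,0,-3,-1],[0,0,0,2]]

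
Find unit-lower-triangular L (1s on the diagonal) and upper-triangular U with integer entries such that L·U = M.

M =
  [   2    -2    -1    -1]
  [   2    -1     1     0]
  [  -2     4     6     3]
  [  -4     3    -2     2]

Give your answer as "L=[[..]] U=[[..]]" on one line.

L=[[1,0,0,0],[1,1,0,0],[-1,2,1,0],[-2,-1,-2,1]] U=[[2,-2,-1,-1],[0,1,2,1],[0,0,1,0],[0,0,0,1]]

  R1 -= 1·R0 → [0,1,2,1]
  R2 -= -1·R0 → [0,2,5,2]
  R3 -= -2·R0 → [0,-1,-4,0]
  R2 -= 2·R1 → [0,0,1,0]
  R3 -= -1·R1 → [0,0,-2,1]
  R3 -= -2·R2 → [0,0,0,1]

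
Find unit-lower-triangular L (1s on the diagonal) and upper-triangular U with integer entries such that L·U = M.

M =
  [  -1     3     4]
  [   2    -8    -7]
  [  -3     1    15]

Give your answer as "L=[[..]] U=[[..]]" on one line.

L=[[1,0,0],[-2,1,0],[3,4,1]] U=[[-1,3,4],[0,-2,1],[0,0,-1]]

  r1 -= -2·r0 → [0,-2,1]
  r2 -= 3·r0 → [0,-8,3]
  r2 -= 4·r1 → [0,0,-1]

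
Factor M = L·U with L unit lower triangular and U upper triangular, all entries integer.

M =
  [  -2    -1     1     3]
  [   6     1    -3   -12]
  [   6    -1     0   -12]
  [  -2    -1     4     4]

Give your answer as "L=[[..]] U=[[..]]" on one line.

L=[[1,0,0,0],[-3,1,0,0],[-3,2,1,0],[1,0,1,1]] U=[[-2,-1,1,3],[0,-2,0,-3],[0,0,3,3],[0,0,0,-2]]

  row1 -= -3·row0 → [0,-2,0,-3]
  row2 -= -3·row0 → [0,-4,3,-3]
  row3 -= 1·row0 → [0,0,3,1]
  row2 -= 2·row1 → [0,0,3,3]
  row3 -= 0·row1 → [0,0,3,1]
  row3 -= 1·row2 → [0,0,0,-2]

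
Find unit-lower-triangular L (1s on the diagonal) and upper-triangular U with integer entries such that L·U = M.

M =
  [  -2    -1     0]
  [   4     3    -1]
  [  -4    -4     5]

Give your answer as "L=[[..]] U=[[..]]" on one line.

  r1 -= -2·r0 → [0,1,-1]
  r2 -= 2·r0 → [0,-2,5]
  r2 -= -2·r1 → [0,0,3]

L=[[1,0,0],[-2,1,0],[2,-2,1]] U=[[-2,-1,0],[0,1,-1],[0,0,3]]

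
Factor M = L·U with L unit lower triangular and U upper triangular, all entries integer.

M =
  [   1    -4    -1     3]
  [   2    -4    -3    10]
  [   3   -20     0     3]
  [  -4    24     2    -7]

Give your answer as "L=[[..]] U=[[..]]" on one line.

L=[[1,0,0,0],[2,1,0,0],[3,-2,1,0],[-4,2,0,1]] U=[[1,-4,-1,3],[0,4,-1,4],[0,0,1,2],[0,0,0,-3]]

  r1 -= 2·r0 → [0,4,-1,4]
  r2 -= 3·r0 → [0,-8,3,-6]
  r3 -= -4·r0 → [0,8,-2,5]
  r2 -= -2·r1 → [0,0,1,2]
  r3 -= 2·r1 → [0,0,0,-3]
  r3 -= 0·r2 → [0,0,0,-3]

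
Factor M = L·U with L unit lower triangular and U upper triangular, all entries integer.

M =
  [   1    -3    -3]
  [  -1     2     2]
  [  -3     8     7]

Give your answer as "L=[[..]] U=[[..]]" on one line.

L=[[1,0,0],[-1,1,0],[-3,1,1]] U=[[1,-3,-3],[0,-1,-1],[0,0,-1]]

  R1 -= -1·R0 → [0,-1,-1]
  R2 -= -3·R0 → [0,-1,-2]
  R2 -= 1·R1 → [0,0,-1]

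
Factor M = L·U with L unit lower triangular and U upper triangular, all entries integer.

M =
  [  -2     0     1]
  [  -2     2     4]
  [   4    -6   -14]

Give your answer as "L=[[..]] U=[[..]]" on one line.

L=[[1,0,0],[1,1,0],[-2,-3,1]] U=[[-2,0,1],[0,2,3],[0,0,-3]]

  row1 -= 1·row0 → [0,2,3]
  row2 -= -2·row0 → [0,-6,-12]
  row2 -= -3·row1 → [0,0,-3]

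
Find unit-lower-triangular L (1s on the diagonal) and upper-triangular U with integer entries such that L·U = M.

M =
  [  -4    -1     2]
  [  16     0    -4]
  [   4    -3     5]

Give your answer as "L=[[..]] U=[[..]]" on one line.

  row1 -= -4·row0 → [0,-4,4]
  row2 -= -1·row0 → [0,-4,7]
  row2 -= 1·row1 → [0,0,3]

L=[[1,0,0],[-4,1,0],[-1,1,1]] U=[[-4,-1,2],[0,-4,4],[0,0,3]]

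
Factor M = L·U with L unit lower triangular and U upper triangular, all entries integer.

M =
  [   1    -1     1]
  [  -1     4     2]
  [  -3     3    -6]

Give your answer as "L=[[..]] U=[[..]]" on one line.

  row1 -= -1·row0 → [0,3,3]
  row2 -= -3·row0 → [0,0,-3]
  row2 -= 0·row1 → [0,0,-3]

L=[[1,0,0],[-1,1,0],[-3,0,1]] U=[[1,-1,1],[0,3,3],[0,0,-3]]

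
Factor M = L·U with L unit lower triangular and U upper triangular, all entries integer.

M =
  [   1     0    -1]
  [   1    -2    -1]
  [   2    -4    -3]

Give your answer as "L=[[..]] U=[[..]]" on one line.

  r1 -= 1·r0 → [0,-2,0]
  r2 -= 2·r0 → [0,-4,-1]
  r2 -= 2·r1 → [0,0,-1]

L=[[1,0,0],[1,1,0],[2,2,1]] U=[[1,0,-1],[0,-2,0],[0,0,-1]]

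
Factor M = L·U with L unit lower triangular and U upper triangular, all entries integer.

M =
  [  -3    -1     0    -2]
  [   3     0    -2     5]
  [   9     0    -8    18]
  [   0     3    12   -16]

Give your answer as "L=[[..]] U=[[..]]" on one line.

L=[[1,0,0,0],[-1,1,0,0],[-3,3,1,0],[0,-3,-3,1]] U=[[-3,-1,0,-2],[0,-1,-2,3],[0,0,-2,3],[0,0,0,2]]

  R1 -= -1·R0 → [0,-1,-2,3]
  R2 -= -3·R0 → [0,-3,-8,12]
  R3 -= 0·R0 → [0,3,12,-16]
  R2 -= 3·R1 → [0,0,-2,3]
  R3 -= -3·R1 → [0,0,6,-7]
  R3 -= -3·R2 → [0,0,0,2]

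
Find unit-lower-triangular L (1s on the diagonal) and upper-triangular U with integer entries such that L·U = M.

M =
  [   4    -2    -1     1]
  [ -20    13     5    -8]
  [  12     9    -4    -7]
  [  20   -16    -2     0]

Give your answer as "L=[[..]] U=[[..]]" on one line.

L=[[1,0,0,0],[-5,1,0,0],[3,5,1,0],[5,-2,-3,1]] U=[[4,-2,-1,1],[0,3,0,-3],[0,0,-1,5],[0,0,0,4]]

  row1 -= -5·row0 → [0,3,0,-3]
  row2 -= 3·row0 → [0,15,-1,-10]
  row3 -= 5·row0 → [0,-6,3,-5]
  row2 -= 5·row1 → [0,0,-1,5]
  row3 -= -2·row1 → [0,0,3,-11]
  row3 -= -3·row2 → [0,0,0,4]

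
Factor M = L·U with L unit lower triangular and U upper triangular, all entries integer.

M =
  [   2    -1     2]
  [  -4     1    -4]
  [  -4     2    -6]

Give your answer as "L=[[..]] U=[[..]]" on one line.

L=[[1,0,0],[-2,1,0],[-2,0,1]] U=[[2,-1,2],[0,-1,0],[0,0,-2]]

  r1 -= -2·r0 → [0,-1,0]
  r2 -= -2·r0 → [0,0,-2]
  r2 -= 0·r1 → [0,0,-2]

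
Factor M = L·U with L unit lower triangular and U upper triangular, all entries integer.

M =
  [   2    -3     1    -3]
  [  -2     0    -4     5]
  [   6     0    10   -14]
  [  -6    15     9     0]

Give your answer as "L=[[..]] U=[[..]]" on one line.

L=[[1,0,0,0],[-1,1,0,0],[3,-3,1,0],[-3,-2,-3,1]] U=[[2,-3,1,-3],[0,-3,-3,2],[0,0,-2,1],[0,0,0,-2]]

  R1 -= -1·R0 → [0,-3,-3,2]
  R2 -= 3·R0 → [0,9,7,-5]
  R3 -= -3·R0 → [0,6,12,-9]
  R2 -= -3·R1 → [0,0,-2,1]
  R3 -= -2·R1 → [0,0,6,-5]
  R3 -= -3·R2 → [0,0,0,-2]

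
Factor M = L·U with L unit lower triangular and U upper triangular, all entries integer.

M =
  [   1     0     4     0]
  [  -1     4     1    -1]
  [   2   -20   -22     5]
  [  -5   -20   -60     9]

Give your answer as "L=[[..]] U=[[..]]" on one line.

L=[[1,0,0,0],[-1,1,0,0],[2,-5,1,0],[-5,-5,3,1]] U=[[1,0,4,0],[0,4,5,-1],[0,0,-5,0],[0,0,0,4]]

  R1 -= -1·R0 → [0,4,5,-1]
  R2 -= 2·R0 → [0,-20,-30,5]
  R3 -= -5·R0 → [0,-20,-40,9]
  R2 -= -5·R1 → [0,0,-5,0]
  R3 -= -5·R1 → [0,0,-15,4]
  R3 -= 3·R2 → [0,0,0,4]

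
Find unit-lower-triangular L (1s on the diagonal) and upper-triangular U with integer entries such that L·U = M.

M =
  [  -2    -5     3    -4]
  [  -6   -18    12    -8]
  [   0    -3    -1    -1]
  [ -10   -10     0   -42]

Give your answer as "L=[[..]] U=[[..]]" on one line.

  R1 -= 3·R0 → [0,-3,3,4]
  R2 -= 0·R0 → [0,-3,-1,-1]
  R3 -= 5·R0 → [0,15,-15,-22]
  R2 -= 1·R1 → [0,0,-4,-5]
  R3 -= -5·R1 → [0,0,0,-2]
  R3 -= 0·R2 → [0,0,0,-2]

L=[[1,0,0,0],[3,1,0,0],[0,1,1,0],[5,-5,0,1]] U=[[-2,-5,3,-4],[0,-3,3,4],[0,0,-4,-5],[0,0,0,-2]]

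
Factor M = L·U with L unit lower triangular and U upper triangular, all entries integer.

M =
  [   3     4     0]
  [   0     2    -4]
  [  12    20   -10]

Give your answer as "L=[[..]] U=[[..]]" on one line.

L=[[1,0,0],[0,1,0],[4,2,1]] U=[[3,4,0],[0,2,-4],[0,0,-2]]

  row1 -= 0·row0 → [0,2,-4]
  row2 -= 4·row0 → [0,4,-10]
  row2 -= 2·row1 → [0,0,-2]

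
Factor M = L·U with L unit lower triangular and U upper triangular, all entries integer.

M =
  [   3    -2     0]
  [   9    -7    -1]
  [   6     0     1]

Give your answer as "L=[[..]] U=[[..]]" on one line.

L=[[1,0,0],[3,1,0],[2,-4,1]] U=[[3,-2,0],[0,-1,-1],[0,0,-3]]

  row1 -= 3·row0 → [0,-1,-1]
  row2 -= 2·row0 → [0,4,1]
  row2 -= -4·row1 → [0,0,-3]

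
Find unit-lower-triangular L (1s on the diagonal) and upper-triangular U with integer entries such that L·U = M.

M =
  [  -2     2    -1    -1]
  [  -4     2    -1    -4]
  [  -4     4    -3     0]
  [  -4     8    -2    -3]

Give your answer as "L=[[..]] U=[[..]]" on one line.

L=[[1,0,0,0],[2,1,0,0],[2,0,1,0],[2,-2,-2,1]] U=[[-2,2,-1,-1],[0,-2,1,-2],[0,0,-1,2],[0,0,0,-1]]

  R1 -= 2·R0 → [0,-2,1,-2]
  R2 -= 2·R0 → [0,0,-1,2]
  R3 -= 2·R0 → [0,4,0,-1]
  R2 -= 0·R1 → [0,0,-1,2]
  R3 -= -2·R1 → [0,0,2,-5]
  R3 -= -2·R2 → [0,0,0,-1]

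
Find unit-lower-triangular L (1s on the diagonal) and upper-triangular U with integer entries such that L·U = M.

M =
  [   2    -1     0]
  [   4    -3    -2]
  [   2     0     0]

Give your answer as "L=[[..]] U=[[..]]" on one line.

L=[[1,0,0],[2,1,0],[1,-1,1]] U=[[2,-1,0],[0,-1,-2],[0,0,-2]]

  r1 -= 2·r0 → [0,-1,-2]
  r2 -= 1·r0 → [0,1,0]
  r2 -= -1·r1 → [0,0,-2]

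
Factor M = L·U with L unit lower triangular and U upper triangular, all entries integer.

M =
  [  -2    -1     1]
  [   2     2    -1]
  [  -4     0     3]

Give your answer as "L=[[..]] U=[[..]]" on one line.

  row1 -= -1·row0 → [0,1,0]
  row2 -= 2·row0 → [0,2,1]
  row2 -= 2·row1 → [0,0,1]

L=[[1,0,0],[-1,1,0],[2,2,1]] U=[[-2,-1,1],[0,1,0],[0,0,1]]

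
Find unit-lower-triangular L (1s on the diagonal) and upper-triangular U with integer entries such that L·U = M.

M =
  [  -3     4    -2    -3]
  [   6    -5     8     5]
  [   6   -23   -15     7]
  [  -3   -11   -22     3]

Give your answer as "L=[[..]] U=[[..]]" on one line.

  R1 -= -2·R0 → [0,3,4,-1]
  R2 -= -2·R0 → [0,-15,-19,1]
  R3 -= 1·R0 → [0,-15,-20,6]
  R2 -= -5·R1 → [0,0,1,-4]
  R3 -= -5·R1 → [0,0,0,1]
  R3 -= 0·R2 → [0,0,0,1]

L=[[1,0,0,0],[-2,1,0,0],[-2,-5,1,0],[1,-5,0,1]] U=[[-3,4,-2,-3],[0,3,4,-1],[0,0,1,-4],[0,0,0,1]]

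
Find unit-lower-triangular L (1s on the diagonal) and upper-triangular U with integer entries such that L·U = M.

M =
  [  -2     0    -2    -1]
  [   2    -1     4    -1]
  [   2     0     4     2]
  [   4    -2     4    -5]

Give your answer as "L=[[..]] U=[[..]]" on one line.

  r1 -= -1·r0 → [0,-1,2,-2]
  r2 -= -1·r0 → [0,0,2,1]
  r3 -= -2·r0 → [0,-2,0,-7]
  r2 -= 0·r1 → [0,0,2,1]
  r3 -= 2·r1 → [0,0,-4,-3]
  r3 -= -2·r2 → [0,0,0,-1]

L=[[1,0,0,0],[-1,1,0,0],[-1,0,1,0],[-2,2,-2,1]] U=[[-2,0,-2,-1],[0,-1,2,-2],[0,0,2,1],[0,0,0,-1]]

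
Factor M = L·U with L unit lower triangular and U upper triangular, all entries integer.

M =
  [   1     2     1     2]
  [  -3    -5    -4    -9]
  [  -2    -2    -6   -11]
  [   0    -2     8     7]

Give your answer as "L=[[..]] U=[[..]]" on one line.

L=[[1,0,0,0],[-3,1,0,0],[-2,2,1,0],[0,-2,-3,1]] U=[[1,2,1,2],[0,1,-1,-3],[0,0,-2,-1],[0,0,0,-2]]

  r1 -= -3·r0 → [0,1,-1,-3]
  r2 -= -2·r0 → [0,2,-4,-7]
  r3 -= 0·r0 → [0,-2,8,7]
  r2 -= 2·r1 → [0,0,-2,-1]
  r3 -= -2·r1 → [0,0,6,1]
  r3 -= -3·r2 → [0,0,0,-2]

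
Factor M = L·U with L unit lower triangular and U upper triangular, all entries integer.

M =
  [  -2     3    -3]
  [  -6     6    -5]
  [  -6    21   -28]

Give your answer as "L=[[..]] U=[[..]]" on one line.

L=[[1,0,0],[3,1,0],[3,-4,1]] U=[[-2,3,-3],[0,-3,4],[0,0,-3]]

  r1 -= 3·r0 → [0,-3,4]
  r2 -= 3·r0 → [0,12,-19]
  r2 -= -4·r1 → [0,0,-3]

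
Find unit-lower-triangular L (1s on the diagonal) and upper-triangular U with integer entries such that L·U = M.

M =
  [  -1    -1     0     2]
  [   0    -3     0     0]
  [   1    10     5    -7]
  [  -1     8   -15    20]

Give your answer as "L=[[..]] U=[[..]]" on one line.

  r1 -= 0·r0 → [0,-3,0,0]
  r2 -= -1·r0 → [0,9,5,-5]
  r3 -= 1·r0 → [0,9,-15,18]
  r2 -= -3·r1 → [0,0,5,-5]
  r3 -= -3·r1 → [0,0,-15,18]
  r3 -= -3·r2 → [0,0,0,3]

L=[[1,0,0,0],[0,1,0,0],[-1,-3,1,0],[1,-3,-3,1]] U=[[-1,-1,0,2],[0,-3,0,0],[0,0,5,-5],[0,0,0,3]]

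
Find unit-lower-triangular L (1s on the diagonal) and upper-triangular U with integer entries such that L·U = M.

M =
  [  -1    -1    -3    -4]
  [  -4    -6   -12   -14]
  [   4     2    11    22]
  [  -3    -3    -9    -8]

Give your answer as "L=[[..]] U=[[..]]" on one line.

  R1 -= 4·R0 → [0,-2,0,2]
  R2 -= -4·R0 → [0,-2,-1,6]
  R3 -= 3·R0 → [0,0,0,4]
  R2 -= 1·R1 → [0,0,-1,4]
  R3 -= 0·R1 → [0,0,0,4]
  R3 -= 0·R2 → [0,0,0,4]

L=[[1,0,0,0],[4,1,0,0],[-4,1,1,0],[3,0,0,1]] U=[[-1,-1,-3,-4],[0,-2,0,2],[0,0,-1,4],[0,0,0,4]]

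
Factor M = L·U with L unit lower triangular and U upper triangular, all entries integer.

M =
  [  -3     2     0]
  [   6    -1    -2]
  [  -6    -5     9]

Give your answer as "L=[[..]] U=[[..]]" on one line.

L=[[1,0,0],[-2,1,0],[2,-3,1]] U=[[-3,2,0],[0,3,-2],[0,0,3]]

  r1 -= -2·r0 → [0,3,-2]
  r2 -= 2·r0 → [0,-9,9]
  r2 -= -3·r1 → [0,0,3]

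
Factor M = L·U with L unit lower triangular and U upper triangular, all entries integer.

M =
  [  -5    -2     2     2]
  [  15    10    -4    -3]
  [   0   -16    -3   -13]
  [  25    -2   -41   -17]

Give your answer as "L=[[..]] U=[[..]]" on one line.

L=[[1,0,0,0],[-3,1,0,0],[0,-4,1,0],[-5,-3,-5,1]] U=[[-5,-2,2,2],[0,4,2,3],[0,0,5,-1],[0,0,0,-3]]

  R1 -= -3·R0 → [0,4,2,3]
  R2 -= 0·R0 → [0,-16,-3,-13]
  R3 -= -5·R0 → [0,-12,-31,-7]
  R2 -= -4·R1 → [0,0,5,-1]
  R3 -= -3·R1 → [0,0,-25,2]
  R3 -= -5·R2 → [0,0,0,-3]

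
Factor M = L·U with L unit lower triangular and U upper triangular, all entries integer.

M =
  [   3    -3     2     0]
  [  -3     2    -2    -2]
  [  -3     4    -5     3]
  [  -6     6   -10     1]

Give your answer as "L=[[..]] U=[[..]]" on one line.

  R1 -= -1·R0 → [0,-1,0,-2]
  R2 -= -1·R0 → [0,1,-3,3]
  R3 -= -2·R0 → [0,0,-6,1]
  R2 -= -1·R1 → [0,0,-3,1]
  R3 -= 0·R1 → [0,0,-6,1]
  R3 -= 2·R2 → [0,0,0,-1]

L=[[1,0,0,0],[-1,1,0,0],[-1,-1,1,0],[-2,0,2,1]] U=[[3,-3,2,0],[0,-1,0,-2],[0,0,-3,1],[0,0,0,-1]]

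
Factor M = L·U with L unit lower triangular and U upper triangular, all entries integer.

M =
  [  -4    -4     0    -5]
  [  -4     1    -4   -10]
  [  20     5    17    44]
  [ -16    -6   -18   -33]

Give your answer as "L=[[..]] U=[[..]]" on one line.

L=[[1,0,0,0],[1,1,0,0],[-5,-3,1,0],[4,2,-2,1]] U=[[-4,-4,0,-5],[0,5,-4,-5],[0,0,5,4],[0,0,0,5]]

  R1 -= 1·R0 → [0,5,-4,-5]
  R2 -= -5·R0 → [0,-15,17,19]
  R3 -= 4·R0 → [0,10,-18,-13]
  R2 -= -3·R1 → [0,0,5,4]
  R3 -= 2·R1 → [0,0,-10,-3]
  R3 -= -2·R2 → [0,0,0,5]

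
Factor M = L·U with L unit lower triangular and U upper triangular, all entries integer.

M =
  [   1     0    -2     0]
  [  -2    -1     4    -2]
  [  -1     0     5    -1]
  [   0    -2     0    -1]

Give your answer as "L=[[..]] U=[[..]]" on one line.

L=[[1,0,0,0],[-2,1,0,0],[-1,0,1,0],[0,2,0,1]] U=[[1,0,-2,0],[0,-1,0,-2],[0,0,3,-1],[0,0,0,3]]

  row1 -= -2·row0 → [0,-1,0,-2]
  row2 -= -1·row0 → [0,0,3,-1]
  row3 -= 0·row0 → [0,-2,0,-1]
  row2 -= 0·row1 → [0,0,3,-1]
  row3 -= 2·row1 → [0,0,0,3]
  row3 -= 0·row2 → [0,0,0,3]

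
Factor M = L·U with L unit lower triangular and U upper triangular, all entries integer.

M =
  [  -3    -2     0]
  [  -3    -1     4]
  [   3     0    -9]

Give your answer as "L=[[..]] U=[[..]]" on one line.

L=[[1,0,0],[1,1,0],[-1,-2,1]] U=[[-3,-2,0],[0,1,4],[0,0,-1]]

  r1 -= 1·r0 → [0,1,4]
  r2 -= -1·r0 → [0,-2,-9]
  r2 -= -2·r1 → [0,0,-1]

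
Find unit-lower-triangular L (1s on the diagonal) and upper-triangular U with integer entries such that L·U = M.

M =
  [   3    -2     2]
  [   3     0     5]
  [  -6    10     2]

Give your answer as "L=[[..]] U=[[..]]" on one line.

L=[[1,0,0],[1,1,0],[-2,3,1]] U=[[3,-2,2],[0,2,3],[0,0,-3]]

  R1 -= 1·R0 → [0,2,3]
  R2 -= -2·R0 → [0,6,6]
  R2 -= 3·R1 → [0,0,-3]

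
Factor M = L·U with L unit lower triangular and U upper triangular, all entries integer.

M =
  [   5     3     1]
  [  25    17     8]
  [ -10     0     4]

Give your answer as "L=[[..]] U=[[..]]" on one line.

  r1 -= 5·r0 → [0,2,3]
  r2 -= -2·r0 → [0,6,6]
  r2 -= 3·r1 → [0,0,-3]

L=[[1,0,0],[5,1,0],[-2,3,1]] U=[[5,3,1],[0,2,3],[0,0,-3]]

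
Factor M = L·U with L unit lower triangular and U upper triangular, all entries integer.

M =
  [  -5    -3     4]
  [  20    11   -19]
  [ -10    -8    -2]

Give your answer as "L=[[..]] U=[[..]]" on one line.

L=[[1,0,0],[-4,1,0],[2,2,1]] U=[[-5,-3,4],[0,-1,-3],[0,0,-4]]

  r1 -= -4·r0 → [0,-1,-3]
  r2 -= 2·r0 → [0,-2,-10]
  r2 -= 2·r1 → [0,0,-4]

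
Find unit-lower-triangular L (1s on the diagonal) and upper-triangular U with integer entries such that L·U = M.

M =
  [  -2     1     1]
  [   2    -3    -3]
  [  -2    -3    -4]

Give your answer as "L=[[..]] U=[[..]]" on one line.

L=[[1,0,0],[-1,1,0],[1,2,1]] U=[[-2,1,1],[0,-2,-2],[0,0,-1]]

  r1 -= -1·r0 → [0,-2,-2]
  r2 -= 1·r0 → [0,-4,-5]
  r2 -= 2·r1 → [0,0,-1]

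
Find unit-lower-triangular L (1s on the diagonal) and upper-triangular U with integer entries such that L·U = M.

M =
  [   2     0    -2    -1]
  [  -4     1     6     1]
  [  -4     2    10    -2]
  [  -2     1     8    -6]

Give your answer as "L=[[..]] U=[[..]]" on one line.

L=[[1,0,0,0],[-2,1,0,0],[-2,2,1,0],[-1,1,2,1]] U=[[2,0,-2,-1],[0,1,2,-1],[0,0,2,-2],[0,0,0,-2]]

  row1 -= -2·row0 → [0,1,2,-1]
  row2 -= -2·row0 → [0,2,6,-4]
  row3 -= -1·row0 → [0,1,6,-7]
  row2 -= 2·row1 → [0,0,2,-2]
  row3 -= 1·row1 → [0,0,4,-6]
  row3 -= 2·row2 → [0,0,0,-2]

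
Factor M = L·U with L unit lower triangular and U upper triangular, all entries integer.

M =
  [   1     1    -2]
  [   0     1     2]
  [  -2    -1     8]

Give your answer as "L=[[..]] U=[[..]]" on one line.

  r1 -= 0·r0 → [0,1,2]
  r2 -= -2·r0 → [0,1,4]
  r2 -= 1·r1 → [0,0,2]

L=[[1,0,0],[0,1,0],[-2,1,1]] U=[[1,1,-2],[0,1,2],[0,0,2]]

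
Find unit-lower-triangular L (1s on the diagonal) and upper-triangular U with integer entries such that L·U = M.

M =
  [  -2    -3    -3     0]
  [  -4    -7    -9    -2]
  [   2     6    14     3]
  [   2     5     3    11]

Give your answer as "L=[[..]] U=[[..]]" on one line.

L=[[1,0,0,0],[2,1,0,0],[-1,-3,1,0],[-1,-2,-3,1]] U=[[-2,-3,-3,0],[0,-1,-3,-2],[0,0,2,-3],[0,0,0,-2]]

  R1 -= 2·R0 → [0,-1,-3,-2]
  R2 -= -1·R0 → [0,3,11,3]
  R3 -= -1·R0 → [0,2,0,11]
  R2 -= -3·R1 → [0,0,2,-3]
  R3 -= -2·R1 → [0,0,-6,7]
  R3 -= -3·R2 → [0,0,0,-2]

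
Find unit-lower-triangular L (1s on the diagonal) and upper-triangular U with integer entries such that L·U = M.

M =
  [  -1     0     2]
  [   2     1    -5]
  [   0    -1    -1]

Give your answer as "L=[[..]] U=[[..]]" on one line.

L=[[1,0,0],[-2,1,0],[0,-1,1]] U=[[-1,0,2],[0,1,-1],[0,0,-2]]

  r1 -= -2·r0 → [0,1,-1]
  r2 -= 0·r0 → [0,-1,-1]
  r2 -= -1·r1 → [0,0,-2]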